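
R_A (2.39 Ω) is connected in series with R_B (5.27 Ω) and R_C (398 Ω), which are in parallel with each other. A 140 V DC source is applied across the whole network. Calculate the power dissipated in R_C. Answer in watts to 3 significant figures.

23.1 W

First combine the parallel branches into one equivalent R_p, then R_A + R_p is a series pair.
R_p = (5.27×398)/(5.27+398) = 5.201 Ω
R_total = 2.39 + 5.201 = 7.591 Ω
I = V / R_total = 140 / 7.591 = 18.44 A
Voltage across the parallel pair: V_p = I × R_p = 18.44 × 5.201 = 95.92 V
R_C sees V_p directly, so P = V_p² / R_C.
P_R_C = (95.92)² / 398 = 23.12 W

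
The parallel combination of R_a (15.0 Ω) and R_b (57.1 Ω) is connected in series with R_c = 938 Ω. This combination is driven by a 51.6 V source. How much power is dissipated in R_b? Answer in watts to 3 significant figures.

0.00729 W

Reduce the parallel combination to a single R_p; the circuit then becomes R_p in series with the remaining resistor.
R_p = (15.0×57.1)/(15.0+57.1) = 11.88 Ω
R_total = R_p + 938 = 11.88 + 938 = 949.9 Ω
I = V / R_total = 51.6 / 949.9 = 0.05432 A
Voltage across the parallel pair: V_p = I × R_p = 0.05432 × 11.88 = 0.6453 V
R_b has V_p across it, so P = V_p²/R_b.
P_R_b = (0.6453)² / 57.1 = 0.007293 W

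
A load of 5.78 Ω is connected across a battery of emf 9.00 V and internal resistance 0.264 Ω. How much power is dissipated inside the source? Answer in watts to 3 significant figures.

r is in series with the load, so it carries the full circuit current — the loss in it is I²r.
I = ε / (r + R) = 9.00 / (0.264 + 5.78) = 1.489 A
P_int = I² r = (1.489)² × 0.264 = 0.5854 W

0.585 W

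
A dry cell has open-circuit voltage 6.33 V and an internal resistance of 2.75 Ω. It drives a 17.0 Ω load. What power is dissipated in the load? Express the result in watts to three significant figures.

1.75 W

Find the circuit current first, then P = I²R for the load (series elements share I).
I = ε / (r + R) = 6.33 / (2.75 + 17.0) = 0.3205 A
P_load = I² R = (0.3205)² × 17.0 = 1.746 W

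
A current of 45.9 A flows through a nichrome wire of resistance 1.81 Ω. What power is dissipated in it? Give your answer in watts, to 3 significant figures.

3810 W

Current and resistance are given, so P = I²R is the direct form.
P = (45.90 A)² × 1.81 Ω = 3813 W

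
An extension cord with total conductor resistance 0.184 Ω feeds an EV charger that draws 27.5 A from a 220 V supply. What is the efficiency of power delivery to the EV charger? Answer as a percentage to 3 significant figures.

97.7 %

The extension cord carries the full 27.5 A.
P_line = I² R_line = (27.50)² × 0.184 = 139.2 W
P_source = V I = 220 × 27.50 = 6050 W; P_load = 5911 W
η = P_load / P_source = 5911 / 6050 = 0.9770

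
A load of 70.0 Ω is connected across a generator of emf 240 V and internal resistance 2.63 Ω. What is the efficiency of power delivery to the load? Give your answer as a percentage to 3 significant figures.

96.4 %

Efficiency is P_load / P_total. With a series r and R sharing the same I, P = I²R for each, so η = R/(R+r).
η = R / (R + r) = 70.0 / (70.0 + 2.63) = 0.9638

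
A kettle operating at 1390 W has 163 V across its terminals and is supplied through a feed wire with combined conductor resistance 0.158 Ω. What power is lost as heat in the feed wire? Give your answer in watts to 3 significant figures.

11.5 W

The feed wire and load are in series, so the same current flows in both; the loss is I²R_line.
I = P / V = 1390 / 163 = 8.528 A through the feed wire.
P_line = I² R_line = (8.528)² × 0.158 = 11.49 W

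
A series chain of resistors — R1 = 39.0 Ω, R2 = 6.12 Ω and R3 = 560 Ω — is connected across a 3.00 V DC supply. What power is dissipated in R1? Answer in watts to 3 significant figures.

The current is common to all series resistors; compute it, then apply P = I²R for the target.
R_total = 39.0 + 6.12 + 560 = 605.1 Ω
I = V / R_total = 3.00 / 605.1 = 0.004958 A
P_R1 = I² × R1 = (0.004958)² × 39.0 = 0.0009586 W

0.000959 W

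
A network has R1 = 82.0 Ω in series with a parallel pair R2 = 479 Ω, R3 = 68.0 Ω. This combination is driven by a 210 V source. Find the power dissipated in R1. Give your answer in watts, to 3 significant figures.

First combine the parallel branches into one equivalent R_p, then R1 + R_p is a series pair.
R_p = (479×68.0)/(479+68.0) = 59.55 Ω
R_total = 82.0 + 59.55 = 141.5 Ω
I = V / R_total = 210 / 141.5 = 1.484 A
All the current flows through R1; use P = I²R.
P_R1 = (1.484)² × 82.0 = 180.5 W

180 W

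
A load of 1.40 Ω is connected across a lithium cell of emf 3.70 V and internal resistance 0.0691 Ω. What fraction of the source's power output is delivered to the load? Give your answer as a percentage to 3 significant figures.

η = P_load/(P_load+P_int) = I²R/(I²R+I²r) = R/(R+r) — the I² cancels for series elements.
η = R / (R + r) = 1.40 / (1.40 + 0.0691) = 0.9530

95.3 %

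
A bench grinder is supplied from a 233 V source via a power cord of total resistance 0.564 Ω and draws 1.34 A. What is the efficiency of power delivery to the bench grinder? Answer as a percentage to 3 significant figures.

The power cord carries the full 1.34 A.
P_line = I² R_line = (1.340)² × 0.564 = 1.013 W
P_source = V I = 233 × 1.340 = 312.2 W; P_load = 311.2 W
η = P_load / P_source = 311.2 / 312.2 = 0.9968

99.7 %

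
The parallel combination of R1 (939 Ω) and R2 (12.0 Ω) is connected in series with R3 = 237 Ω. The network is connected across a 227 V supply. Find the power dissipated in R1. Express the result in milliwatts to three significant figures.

124 mW

First find R_p for the parallel pair, then treat R_p + R3 as a series loop.
R_p = (939×12.0)/(939+12.0) = 11.85 Ω
R_total = R_p + 237 = 11.85 + 237 = 248.8 Ω
I = V / R_total = 227 / 248.8 = 0.9122 A
Voltage across the parallel pair: V_p = I × R_p = 0.9122 × 11.85 = 10.81 V
R1 sits across V_p; its power is V_p²/R.
P_R1 = (10.81)² / 939 = 0.1244 W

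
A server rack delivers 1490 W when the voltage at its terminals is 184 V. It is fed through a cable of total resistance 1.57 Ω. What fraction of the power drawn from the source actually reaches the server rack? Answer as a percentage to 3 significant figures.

93.5 %

I = P / V = 1490 / 184 = 8.098 A through the cable.
P_line = I² R_line = (8.098)² × 1.57 = 103.0 W
P_source = P_load + P_line = 1490 + 103.0 = 1593 W
η = P_load / P_source = 1490 / 1593 = 0.9354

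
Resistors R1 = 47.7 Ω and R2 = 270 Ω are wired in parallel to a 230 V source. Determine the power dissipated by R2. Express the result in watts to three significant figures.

196 W

The supply voltage appears across each parallel branch — just use P = V²/R2.
P_R2 = V² / R2 = (230)² / 270 Ω = 195.9 W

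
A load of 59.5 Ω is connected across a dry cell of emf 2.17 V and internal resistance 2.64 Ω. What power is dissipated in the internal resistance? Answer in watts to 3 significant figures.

0.00322 W

The internal resistance carries the same current as the load; P_int = I²r.
I = ε / (r + R) = 2.17 / (2.64 + 59.5) = 0.03492 A
P_int = I² r = (0.03492)² × 2.64 = 0.003219 W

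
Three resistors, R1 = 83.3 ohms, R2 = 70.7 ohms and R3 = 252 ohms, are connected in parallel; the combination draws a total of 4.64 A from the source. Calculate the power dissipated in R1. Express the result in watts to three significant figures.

Only the total current is stated, so first find the parallel equivalent to get the voltage across the combination.
1/R_eq = 1/83.3 + 1/70.7 + 1/252 ⇒ R_eq = 33.20 Ω
V = I_total × R_eq = 4.640 × 33.20 = 154.1 V
P_R1 = V² / R1 = (154.1)² / 83.3 = 284.9 W

285 W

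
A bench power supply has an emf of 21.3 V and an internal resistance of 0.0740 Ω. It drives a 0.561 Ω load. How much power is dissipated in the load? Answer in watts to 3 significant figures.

631 W

With r and R in series, I = ε/(r+R); the load dissipates I²R.
I = ε / (r + R) = 21.3 / (0.0740 + 0.561) = 33.54 A
P_load = I² R = (33.54)² × 0.561 = 631.2 W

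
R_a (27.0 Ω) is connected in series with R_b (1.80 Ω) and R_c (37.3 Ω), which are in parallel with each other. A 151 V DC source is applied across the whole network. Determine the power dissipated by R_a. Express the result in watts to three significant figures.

747 W

Replace R_b and R_c with their parallel equivalent so the circuit becomes R_a in series with R_p.
R_p = (1.80×37.3)/(1.80+37.3) = 1.717 Ω
R_total = 27.0 + 1.717 = 28.72 Ω
I = V / R_total = 151 / 28.72 = 5.258 A
R_a is in the main series path, so its power is I²R_a.
P_R_a = (5.258)² × 27.0 = 746.5 W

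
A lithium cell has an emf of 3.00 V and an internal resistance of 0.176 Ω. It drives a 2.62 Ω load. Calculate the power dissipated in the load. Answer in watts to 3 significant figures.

The internal resistance and the load are in series, so the same I flows through both; get I from ε/(r+R), then I²R for the load.
I = ε / (r + R) = 3.00 / (0.176 + 2.62) = 1.073 A
P_load = I² R = (1.073)² × 2.62 = 3.016 W

3.02 W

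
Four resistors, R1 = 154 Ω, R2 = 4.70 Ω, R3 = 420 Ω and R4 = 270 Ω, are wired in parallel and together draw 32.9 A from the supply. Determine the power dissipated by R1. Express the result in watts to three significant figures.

Only the total current is stated, so first find the parallel equivalent to get the voltage across the combination.
1/R_eq = 1/154 + 1/4.70 + 1/420 + 1/270 ⇒ R_eq = 4.438 Ω
V = I_total × R_eq = 32.90 × 4.438 = 146.0 V
P_R1 = V² / R1 = (146.0)² / 154 = 138.4 W

138 W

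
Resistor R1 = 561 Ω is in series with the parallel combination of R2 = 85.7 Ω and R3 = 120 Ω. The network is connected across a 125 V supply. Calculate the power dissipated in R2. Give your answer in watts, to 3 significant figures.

First combine the parallel branches into one equivalent R_p, then R1 + R_p is a series pair.
R_p = (85.7×120)/(85.7+120) = 50.00 Ω
R_total = 561 + 50.00 = 611.0 Ω
I = V / R_total = 125 / 611.0 = 0.2046 A
Voltage across the parallel pair: V_p = I × R_p = 0.2046 × 50.00 = 10.23 V
R2 sees V_p directly, so P = V_p² / R2.
P_R2 = (10.23)² / 85.7 = 1.221 W

1.22 W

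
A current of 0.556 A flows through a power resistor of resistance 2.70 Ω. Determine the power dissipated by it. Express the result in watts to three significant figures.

0.835 W

Knowing I and R, the power is just I²R — no need to find V first.
P = (0.5560 A)² × 2.70 Ω = 0.8347 W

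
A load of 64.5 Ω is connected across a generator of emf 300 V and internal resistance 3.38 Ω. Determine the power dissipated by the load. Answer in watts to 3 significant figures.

1260 W

Find the circuit current first, then P = I²R for the load (series elements share I).
I = ε / (r + R) = 300 / (3.38 + 64.5) = 4.420 A
P_load = I² R = (4.420)² × 64.5 = 1260 W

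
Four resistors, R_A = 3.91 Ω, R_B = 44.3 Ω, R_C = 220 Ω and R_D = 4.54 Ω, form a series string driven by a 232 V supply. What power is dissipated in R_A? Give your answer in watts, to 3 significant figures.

The current is common to all series resistors; compute it, then apply P = I²R for the target.
R_total = 3.91 + 44.3 + 220 + 4.54 = 272.8 Ω
I = V / R_total = 232 / 272.8 = 0.8506 A
P_R_A = I² × R_A = (0.8506)² × 3.91 = 2.829 W

2.83 W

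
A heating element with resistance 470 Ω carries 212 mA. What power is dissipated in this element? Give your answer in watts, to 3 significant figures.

21.1 W

Current and resistance are given, so P = I²R is the direct form.
P = (0.2120 A)² × 470 Ω = 21.12 W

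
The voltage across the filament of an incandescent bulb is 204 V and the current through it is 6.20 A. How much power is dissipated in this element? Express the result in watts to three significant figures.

1260 W

With V and I both given, power follows immediately from P = V I.
P = 204 V × 6.200 A = 1265 W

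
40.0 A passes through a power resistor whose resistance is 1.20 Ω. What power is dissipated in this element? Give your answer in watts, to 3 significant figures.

With I and R stated, P = I²R applies in one step.
P = (40.00 A)² × 1.20 Ω = 1920 W

1920 W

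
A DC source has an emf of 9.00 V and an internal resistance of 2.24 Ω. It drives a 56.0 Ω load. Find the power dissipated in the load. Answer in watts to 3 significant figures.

Load and internal resistance form a series loop — compute the loop current, then the load power via I²R.
I = ε / (r + R) = 9.00 / (2.24 + 56.0) = 0.1545 A
P_load = I² R = (0.1545)² × 56.0 = 1.337 W

1.34 W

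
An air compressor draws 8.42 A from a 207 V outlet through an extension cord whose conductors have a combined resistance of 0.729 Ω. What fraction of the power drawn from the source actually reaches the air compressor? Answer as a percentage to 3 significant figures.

97.0 %

The extension cord carries the full 8.42 A.
P_line = I² R_line = (8.420)² × 0.729 = 51.68 W
P_source = V I = 207 × 8.420 = 1743 W; P_load = 1691 W
η = P_load / P_source = 1691 / 1743 = 0.9703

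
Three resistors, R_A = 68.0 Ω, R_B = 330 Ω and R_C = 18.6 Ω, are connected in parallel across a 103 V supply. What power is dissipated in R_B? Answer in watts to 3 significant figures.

Parallel branches share the same voltage; P = V²/R gives the branch power in one step.
P_R_B = V² / R_B = (103)² / 330 Ω = 32.15 W

32.1 W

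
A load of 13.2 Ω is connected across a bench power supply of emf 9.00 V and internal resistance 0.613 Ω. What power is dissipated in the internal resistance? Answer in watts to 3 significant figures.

0.260 W

Internal loss is I²r, with I set by the total series resistance r+R.
I = ε / (r + R) = 9.00 / (0.613 + 13.2) = 0.6516 A
P_int = I² r = (0.6516)² × 0.613 = 0.2602 W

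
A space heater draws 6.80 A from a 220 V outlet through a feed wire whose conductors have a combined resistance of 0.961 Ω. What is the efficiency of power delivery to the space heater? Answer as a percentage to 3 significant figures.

The feed wire carries the full 6.80 A.
P_line = I² R_line = (6.800)² × 0.961 = 44.44 W
P_source = V I = 220 × 6.800 = 1496 W; P_load = 1452 W
η = P_load / P_source = 1452 / 1496 = 0.9703

97.0 %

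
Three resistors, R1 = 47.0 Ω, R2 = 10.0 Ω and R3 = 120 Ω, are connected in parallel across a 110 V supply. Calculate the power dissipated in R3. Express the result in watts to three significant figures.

Parallel branches share the same voltage; P = V²/R gives the branch power in one step.
P_R3 = V² / R3 = (110)² / 120 Ω = 100.8 W

101 W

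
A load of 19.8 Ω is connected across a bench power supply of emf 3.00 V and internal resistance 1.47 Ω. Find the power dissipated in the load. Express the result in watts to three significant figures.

Load and internal resistance form a series loop — compute the loop current, then the load power via I²R.
I = ε / (r + R) = 3.00 / (1.47 + 19.8) = 0.1410 A
P_load = I² R = (0.1410)² × 19.8 = 0.3939 W

0.394 W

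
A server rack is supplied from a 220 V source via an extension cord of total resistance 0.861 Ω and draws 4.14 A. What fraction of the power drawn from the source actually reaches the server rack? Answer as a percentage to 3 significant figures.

The extension cord carries the full 4.14 A.
P_line = I² R_line = (4.140)² × 0.861 = 14.76 W
P_source = V I = 220 × 4.140 = 910.8 W; P_load = 896.0 W
η = P_load / P_source = 896.0 / 910.8 = 0.9838

98.4 %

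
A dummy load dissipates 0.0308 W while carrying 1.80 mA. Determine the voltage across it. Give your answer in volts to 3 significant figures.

From P = V I = I²R = V²/R, with the two given quantities we get V = P / I.
V = 0.0308 / 0.001800 = 17.11 V

17.1 V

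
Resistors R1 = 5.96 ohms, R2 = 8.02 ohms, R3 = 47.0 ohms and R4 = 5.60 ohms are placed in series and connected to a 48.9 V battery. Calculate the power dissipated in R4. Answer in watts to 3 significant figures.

Since the resistors are in series they all carry the loop current I = V/R_total; the power in any one is I²R.
R_total = 5.96 + 8.02 + 47.0 + 5.60 = 66.58 Ω
I = V / R_total = 48.9 / 66.58 = 0.7345 A
P_R4 = I² × R4 = (0.7345)² × 5.60 = 3.021 W

3.02 W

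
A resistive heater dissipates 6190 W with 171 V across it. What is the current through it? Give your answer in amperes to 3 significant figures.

36.2 A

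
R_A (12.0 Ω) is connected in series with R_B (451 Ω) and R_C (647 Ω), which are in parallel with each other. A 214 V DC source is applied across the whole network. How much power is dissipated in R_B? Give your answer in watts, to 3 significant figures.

93.0 W

Reduce the parallel pair to R_p first; the network is then a simple series string.
R_p = (451×647)/(451+647) = 265.8 Ω
R_total = 12.0 + 265.8 = 277.8 Ω
I = V / R_total = 214 / 277.8 = 0.7705 A
Voltage across the parallel pair: V_p = I × R_p = 0.7705 × 265.8 = 204.8 V
With V_p across R_B, its power is V_p²/R_B.
P_R_B = (204.8)² / 451 = 92.96 W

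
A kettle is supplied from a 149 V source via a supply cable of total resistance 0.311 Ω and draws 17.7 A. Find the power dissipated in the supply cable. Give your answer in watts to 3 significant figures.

Only the current and the line resistance are needed for the I²R loss.
The supply cable carries the full 17.7 A.
P_line = I² R_line = (17.70)² × 0.311 = 97.43 W

97.4 W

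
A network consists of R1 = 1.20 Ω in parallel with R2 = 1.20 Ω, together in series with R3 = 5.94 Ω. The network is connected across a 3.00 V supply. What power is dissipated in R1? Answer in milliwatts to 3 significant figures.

63.1 mW

Combine R1 and R2 into their parallel equivalent first, reducing the network to two series resistors.
R_p = (1.20×1.20)/(1.20+1.20) = 0.6000 Ω
R_total = R_p + 5.94 = 0.6000 + 5.94 = 6.540 Ω
I = V / R_total = 3.00 / 6.540 = 0.4587 A
Voltage across the parallel pair: V_p = I × R_p = 0.4587 × 0.6000 = 0.2752 V
R1 has V_p across it, so P = V_p²/R1.
P_R1 = (0.2752)² / 1.20 = 0.06313 W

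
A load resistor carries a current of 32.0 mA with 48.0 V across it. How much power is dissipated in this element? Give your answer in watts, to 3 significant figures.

1.54 W

With V and I both given, power follows immediately from P = V I.
P = 48.0 V × 0.03200 A = 1.536 W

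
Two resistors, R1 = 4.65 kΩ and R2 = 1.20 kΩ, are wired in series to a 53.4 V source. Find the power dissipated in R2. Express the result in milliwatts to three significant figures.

100 mW

In a series string the same current flows through every resistor — find that current, then P = I²R for the one we want.
R_total = (4.65 + 1.20) kΩ = 5850 Ω
I = V / R_total = 53.4 / 5850 = 0.009128 A
P_R2 = I² × R2 = (0.009128)² × 1200 = 0.09999 W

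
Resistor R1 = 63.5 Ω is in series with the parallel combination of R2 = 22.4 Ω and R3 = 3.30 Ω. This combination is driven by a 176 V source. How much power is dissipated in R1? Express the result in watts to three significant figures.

446 W

Reduce the parallel pair to R_p first; the network is then a simple series string.
R_p = (22.4×3.30)/(22.4+3.30) = 2.876 Ω
R_total = 63.5 + 2.876 = 66.38 Ω
I = V / R_total = 176 / 66.38 = 2.652 A
The full supply current passes through R1: P = I²R.
P_R1 = (2.652)² × 63.5 = 446.5 W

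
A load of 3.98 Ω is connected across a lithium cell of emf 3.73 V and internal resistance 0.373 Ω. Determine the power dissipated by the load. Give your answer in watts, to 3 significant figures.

Find the circuit current first, then P = I²R for the load (series elements share I).
I = ε / (r + R) = 3.73 / (0.373 + 3.98) = 0.8569 A
P_load = I² R = (0.8569)² × 3.98 = 2.922 W

2.92 W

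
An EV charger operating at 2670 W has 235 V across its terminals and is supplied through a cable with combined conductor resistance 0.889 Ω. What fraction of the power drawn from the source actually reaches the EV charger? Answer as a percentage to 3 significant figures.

I = P / V = 2670 / 235 = 11.36 A through the cable.
P_line = I² R_line = (11.36)² × 0.889 = 114.8 W
P_source = P_load + P_line = 2670 + 114.8 = 2785 W
η = P_load / P_source = 2670 / 2785 = 0.9588

95.9 %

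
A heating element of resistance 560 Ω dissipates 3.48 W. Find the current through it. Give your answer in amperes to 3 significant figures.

0.0788 A

From P = V I = I²R = V²/R, with the two given quantities we get I = √(P / R).
I = √(3.48 / 560) = 0.07883 A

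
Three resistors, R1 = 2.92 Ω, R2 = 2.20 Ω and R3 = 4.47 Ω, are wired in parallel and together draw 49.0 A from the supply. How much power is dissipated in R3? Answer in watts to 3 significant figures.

516 W

Parallel branches share V, not I — compute V via R_eq, then use V²/R for the target branch.
1/R_eq = 1/2.92 + 1/2.20 + 1/4.47 ⇒ R_eq = 0.9797 Ω
V = I_total × R_eq = 49.00 × 0.9797 = 48.01 V
P_R3 = V² / R3 = (48.01)² / 4.47 = 515.5 W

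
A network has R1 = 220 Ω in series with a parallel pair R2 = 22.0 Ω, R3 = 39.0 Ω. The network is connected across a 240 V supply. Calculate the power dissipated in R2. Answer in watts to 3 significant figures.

9.45 W

Reduce the parallel pair to R_p first; the network is then a simple series string.
R_p = (22.0×39.0)/(22.0+39.0) = 14.07 Ω
R_total = 220 + 14.07 = 234.1 Ω
I = V / R_total = 240 / 234.1 = 1.025 A
Voltage across the parallel pair: V_p = I × R_p = 1.025 × 14.07 = 14.42 V
R2 sees V_p directly, so P = V_p² / R2.
P_R2 = (14.42)² / 22.0 = 9.455 W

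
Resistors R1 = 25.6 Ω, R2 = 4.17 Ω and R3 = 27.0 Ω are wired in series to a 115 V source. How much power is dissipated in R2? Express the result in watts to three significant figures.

17.1 W

Series elements share the same current, so find I first, then use P = I²R.
R_total = 25.6 + 4.17 + 27.0 = 56.77 Ω
I = V / R_total = 115 / 56.77 = 2.026 A
P_R2 = I² × R2 = (2.026)² × 4.17 = 17.11 W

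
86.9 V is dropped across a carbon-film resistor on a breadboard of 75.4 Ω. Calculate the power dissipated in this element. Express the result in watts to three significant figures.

100 W

We know the drop across the element and its resistance — P = V²/R, one step.
P = (86.9 V)² / 75.4 Ω = 100.2 W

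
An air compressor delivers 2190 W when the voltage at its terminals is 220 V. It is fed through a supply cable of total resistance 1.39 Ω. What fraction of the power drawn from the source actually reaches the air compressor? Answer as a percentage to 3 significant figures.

I = P / V = 2190 / 220 = 9.955 A through the supply cable.
P_line = I² R_line = (9.955)² × 1.39 = 137.7 W
P_source = P_load + P_line = 2190 + 137.7 = 2328 W
η = P_load / P_source = 2190 / 2328 = 0.9408

94.1 %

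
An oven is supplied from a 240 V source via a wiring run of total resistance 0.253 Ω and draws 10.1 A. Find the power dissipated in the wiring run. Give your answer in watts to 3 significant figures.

25.8 W

The wiring run and load are in series, so the same current flows in both; the loss is I²R_line.
The wiring run carries the full 10.1 A.
P_line = I² R_line = (10.10)² × 0.253 = 25.81 W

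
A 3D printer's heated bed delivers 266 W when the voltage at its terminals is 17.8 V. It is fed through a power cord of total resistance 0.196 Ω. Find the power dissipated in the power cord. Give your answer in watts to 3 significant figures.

43.8 W

Only the current and the line resistance are needed for the I²R loss.
I = P / V = 266 / 17.8 = 14.94 A through the power cord.
P_line = I² R_line = (14.94)² × 0.196 = 43.77 W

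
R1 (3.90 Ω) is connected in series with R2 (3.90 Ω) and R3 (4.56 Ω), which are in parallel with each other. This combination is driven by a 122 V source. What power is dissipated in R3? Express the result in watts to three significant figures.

400 W

First combine the parallel branches into one equivalent R_p, then R1 + R_p is a series pair.
R_p = (3.90×4.56)/(3.90+4.56) = 2.102 Ω
R_total = 3.90 + 2.102 = 6.002 Ω
I = V / R_total = 122 / 6.002 = 20.33 A
Voltage across the parallel pair: V_p = I × R_p = 20.33 × 2.102 = 42.73 V
R3 sees V_p directly, so P = V_p² / R3.
P_R3 = (42.73)² / 4.56 = 400.4 W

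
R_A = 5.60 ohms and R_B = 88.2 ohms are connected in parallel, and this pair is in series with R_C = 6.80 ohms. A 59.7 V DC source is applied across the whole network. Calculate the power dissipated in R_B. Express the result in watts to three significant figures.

First find R_p for the parallel pair, then treat R_p + R_C as a series loop.
R_p = (5.60×88.2)/(5.60+88.2) = 5.266 Ω
R_total = R_p + 6.80 = 5.266 + 6.80 = 12.07 Ω
I = V / R_total = 59.7 / 12.07 = 4.948 A
Voltage across the parallel pair: V_p = I × R_p = 4.948 × 5.266 = 26.05 V
R_B has V_p across it, so P = V_p²/R_B.
P_R_B = (26.05)² / 88.2 = 7.696 W

7.70 W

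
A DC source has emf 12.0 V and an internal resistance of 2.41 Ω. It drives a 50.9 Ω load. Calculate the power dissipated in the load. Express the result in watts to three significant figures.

2.58 W

The internal resistance and the load are in series, so the same I flows through both; get I from ε/(r+R), then I²R for the load.
I = ε / (r + R) = 12.0 / (2.41 + 50.9) = 0.2251 A
P_load = I² R = (0.2251)² × 50.9 = 2.579 W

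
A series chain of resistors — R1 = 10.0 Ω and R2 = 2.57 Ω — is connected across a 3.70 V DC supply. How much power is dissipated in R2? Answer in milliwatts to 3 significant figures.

The current is common to all series resistors; compute it, then apply P = I²R for the target.
R_total = 10.0 + 2.57 = 12.57 Ω
I = V / R_total = 3.70 / 12.57 = 0.2944 A
P_R2 = I² × R2 = (0.2944)² × 2.57 = 0.2227 W

223 mW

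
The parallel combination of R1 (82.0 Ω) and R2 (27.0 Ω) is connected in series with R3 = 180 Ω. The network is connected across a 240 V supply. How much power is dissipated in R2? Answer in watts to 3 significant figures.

Reduce the parallel combination to a single R_p; the circuit then becomes R_p in series with the remaining resistor.
R_p = (82.0×27.0)/(82.0+27.0) = 20.31 Ω
R_total = R_p + 180 = 20.31 + 180 = 200.3 Ω
I = V / R_total = 240 / 200.3 = 1.198 A
Voltage across the parallel pair: V_p = I × R_p = 1.198 × 20.31 = 24.34 V
Use P = V²/R for R2 with V = V_p.
P_R2 = (24.34)² / 27.0 = 21.94 W

21.9 W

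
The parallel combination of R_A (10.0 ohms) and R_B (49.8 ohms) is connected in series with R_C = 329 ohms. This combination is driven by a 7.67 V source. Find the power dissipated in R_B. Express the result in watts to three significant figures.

0.000720 W

Reduce the parallel combination to a single R_p; the circuit then becomes R_p in series with the remaining resistor.
R_p = (10.0×49.8)/(10.0+49.8) = 8.328 Ω
R_total = R_p + 329 = 8.328 + 329 = 337.3 Ω
I = V / R_total = 7.67 / 337.3 = 0.02274 A
Voltage across the parallel pair: V_p = I × R_p = 0.02274 × 8.328 = 0.1894 V
Use P = V²/R for R_B with V = V_p.
P_R_B = (0.1894)² / 49.8 = 0.0007200 W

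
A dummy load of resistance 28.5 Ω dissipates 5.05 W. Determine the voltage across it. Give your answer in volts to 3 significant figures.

12.0 V

Rearranging the power relation for the two known quantities gives V = √(P R).
V = √(5.05 × 28.5) = 12.00 V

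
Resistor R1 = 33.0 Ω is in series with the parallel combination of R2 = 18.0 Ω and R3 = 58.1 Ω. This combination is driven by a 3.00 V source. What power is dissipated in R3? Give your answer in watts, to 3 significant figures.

Reduce the parallel pair to R_p first; the network is then a simple series string.
R_p = (18.0×58.1)/(18.0+58.1) = 13.74 Ω
R_total = 33.0 + 13.74 = 46.74 Ω
I = V / R_total = 3.00 / 46.74 = 0.06418 A
Voltage across the parallel pair: V_p = I × R_p = 0.06418 × 13.74 = 0.8820 V
R3 is across V_p, so use P = V²/R for that branch.
P_R3 = (0.8820)² / 58.1 = 0.01339 W

0.0134 W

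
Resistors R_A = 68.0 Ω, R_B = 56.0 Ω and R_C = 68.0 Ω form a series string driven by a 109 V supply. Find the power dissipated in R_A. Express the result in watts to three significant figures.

21.9 W

Series elements share the same current, so find I first, then use P = I²R.
R_total = 68.0 + 56.0 + 68.0 = 192.0 Ω
I = V / R_total = 109 / 192.0 = 0.5677 A
P_R_A = I² × R_A = (0.5677)² × 68.0 = 21.92 W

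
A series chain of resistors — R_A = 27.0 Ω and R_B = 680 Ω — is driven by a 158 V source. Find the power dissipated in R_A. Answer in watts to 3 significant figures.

1.35 W

The current is common to all series resistors; compute it, then apply P = I²R for the target.
R_total = 27.0 + 680 = 707.0 Ω
I = V / R_total = 158 / 707.0 = 0.2235 A
P_R_A = I² × R_A = (0.2235)² × 27.0 = 1.348 W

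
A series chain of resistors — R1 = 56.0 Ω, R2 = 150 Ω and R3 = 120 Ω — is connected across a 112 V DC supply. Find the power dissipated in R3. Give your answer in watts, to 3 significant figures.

In a series string the same current flows through every resistor — find that current, then P = I²R for the one we want.
R_total = 56.0 + 150 + 120 = 326.0 Ω
I = V / R_total = 112 / 326.0 = 0.3436 A
P_R3 = I² × R3 = (0.3436)² × 120 = 14.16 W

14.2 W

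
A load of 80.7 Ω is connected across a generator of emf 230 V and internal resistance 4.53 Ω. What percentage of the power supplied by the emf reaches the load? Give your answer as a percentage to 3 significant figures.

η = P_load/(P_load+P_int) = I²R/(I²R+I²r) = R/(R+r) — the I² cancels for series elements.
η = R / (R + r) = 80.7 / (80.7 + 4.53) = 0.9468

94.7 %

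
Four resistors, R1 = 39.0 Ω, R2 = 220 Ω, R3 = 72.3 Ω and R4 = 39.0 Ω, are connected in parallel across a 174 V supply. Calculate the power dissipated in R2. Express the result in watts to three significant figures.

Parallel branches share the same voltage; P = V²/R gives the branch power in one step.
P_R2 = V² / R2 = (174)² / 220 Ω = 137.6 W

138 W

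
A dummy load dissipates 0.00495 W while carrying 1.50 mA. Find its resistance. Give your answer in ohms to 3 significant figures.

Rearranging the power relation for the two known quantities gives R = P / I².
R = 0.00495 / (0.001500)² = 2200 Ω

2200 Ω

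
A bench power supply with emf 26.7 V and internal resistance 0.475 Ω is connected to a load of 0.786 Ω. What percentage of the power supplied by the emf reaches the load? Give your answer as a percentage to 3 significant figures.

Efficiency is P_load / P_total. With a series r and R sharing the same I, P = I²R for each, so η = R/(R+r).
η = R / (R + r) = 0.786 / (0.786 + 0.475) = 0.6233

62.3 %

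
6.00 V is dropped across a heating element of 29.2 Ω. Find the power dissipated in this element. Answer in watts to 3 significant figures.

V and R are stated; P = V²/R avoids computing the current.
P = (6.00 V)² / 29.2 Ω = 1.233 W

1.23 W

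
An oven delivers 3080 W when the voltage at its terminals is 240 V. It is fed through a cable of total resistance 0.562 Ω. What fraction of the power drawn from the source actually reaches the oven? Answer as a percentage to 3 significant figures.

I = P / V = 3080 / 240 = 12.83 A through the cable.
P_line = I² R_line = (12.83)² × 0.562 = 92.56 W
P_source = P_load + P_line = 3080 + 92.56 = 3173 W
η = P_load / P_source = 3080 / 3173 = 0.9708

97.1 %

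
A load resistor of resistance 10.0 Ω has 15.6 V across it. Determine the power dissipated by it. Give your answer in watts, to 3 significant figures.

Voltage and resistance are given, so P = V²/R is the one-step route.
P = (15.6 V)² / 10.0 Ω = 24.34 W

24.3 W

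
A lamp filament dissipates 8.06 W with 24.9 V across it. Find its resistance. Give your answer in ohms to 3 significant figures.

76.9 Ω

Rearranging the power relation for the two known quantities gives R = V² / P.
R = (24.9)² / 8.06 = 76.92 Ω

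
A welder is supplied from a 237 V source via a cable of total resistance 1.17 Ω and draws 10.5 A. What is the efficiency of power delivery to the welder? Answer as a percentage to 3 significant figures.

94.8 %

The cable carries the full 10.5 A.
P_line = I² R_line = (10.50)² × 1.17 = 129.0 W
P_source = V I = 237 × 10.50 = 2488 W; P_load = 2360 W
η = P_load / P_source = 2360 / 2488 = 0.9482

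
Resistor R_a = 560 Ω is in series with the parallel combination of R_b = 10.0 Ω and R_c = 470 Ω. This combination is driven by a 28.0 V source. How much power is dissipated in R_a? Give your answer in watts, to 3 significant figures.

Collapse R_b‖R_c to a single equivalent, reducing the network to two series elements.
R_p = (10.0×470)/(10.0+470) = 9.792 Ω
R_total = 560 + 9.792 = 569.8 Ω
I = V / R_total = 28.0 / 569.8 = 0.04914 A
R_a carries the full series current, so P = I²R.
P_R_a = (0.04914)² × 560 = 1.352 W

1.35 W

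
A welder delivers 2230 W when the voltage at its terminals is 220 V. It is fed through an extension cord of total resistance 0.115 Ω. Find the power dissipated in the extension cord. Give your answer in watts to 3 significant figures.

Only the current and the line resistance are needed for the I²R loss.
I = P / V = 2230 / 220 = 10.14 A through the extension cord.
P_line = I² R_line = (10.14)² × 0.115 = 11.82 W

11.8 W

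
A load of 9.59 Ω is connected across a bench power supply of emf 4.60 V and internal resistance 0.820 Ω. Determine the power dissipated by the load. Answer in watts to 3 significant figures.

1.87 W

Find the circuit current first, then P = I²R for the load (series elements share I).
I = ε / (r + R) = 4.60 / (0.820 + 9.59) = 0.4419 A
P_load = I² R = (0.4419)² × 9.59 = 1.873 W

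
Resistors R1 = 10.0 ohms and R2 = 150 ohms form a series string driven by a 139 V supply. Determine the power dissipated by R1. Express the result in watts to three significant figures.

The current is common to all series resistors; compute it, then apply P = I²R for the target.
R_total = 10.0 + 150 = 160.0 Ω
I = V / R_total = 139 / 160.0 = 0.8688 A
P_R1 = I² × R1 = (0.8688)² × 10.0 = 7.547 W

7.55 W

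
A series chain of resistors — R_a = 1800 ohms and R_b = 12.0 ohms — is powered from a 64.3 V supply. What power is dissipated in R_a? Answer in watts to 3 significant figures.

2.27 W

In a series string the same current flows through every resistor — find that current, then P = I²R for the one we want.
R_total = 1800 + 12.0 = 1812 Ω
I = V / R_total = 64.3 / 1812 = 0.03549 A
P_R_a = I² × R_a = (0.03549)² × 1800 = 2.267 W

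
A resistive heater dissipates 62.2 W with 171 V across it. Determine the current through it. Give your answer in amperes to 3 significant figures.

0.364 A

Rearranging the power relation for the two known quantities gives I = P / V.
I = 62.2 / 171 = 0.3637 A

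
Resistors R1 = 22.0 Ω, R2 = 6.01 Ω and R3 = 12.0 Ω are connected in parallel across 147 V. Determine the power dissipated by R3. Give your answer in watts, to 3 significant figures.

The supply voltage appears across each parallel branch — just use P = V²/R3.
P_R3 = V² / R3 = (147)² / 12.0 Ω = 1801 W

1800 W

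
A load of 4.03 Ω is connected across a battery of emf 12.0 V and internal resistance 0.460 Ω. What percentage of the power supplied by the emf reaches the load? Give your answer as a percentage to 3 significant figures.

Both r and R carry the same current, so the power split is just the resistance split: η = R/(R+r).
η = R / (R + r) = 4.03 / (4.03 + 0.460) = 0.8976

89.8 %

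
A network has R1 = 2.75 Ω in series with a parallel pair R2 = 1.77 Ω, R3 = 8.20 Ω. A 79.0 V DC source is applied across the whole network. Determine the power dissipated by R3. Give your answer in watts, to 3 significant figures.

Reduce the parallel pair to R_p first; the network is then a simple series string.
R_p = (1.77×8.20)/(1.77+8.20) = 1.456 Ω
R_total = 2.75 + 1.456 = 4.206 Ω
I = V / R_total = 79.0 / 4.206 = 18.78 A
Voltage across the parallel pair: V_p = I × R_p = 18.78 × 1.456 = 27.34 V
With V_p across R3, its power is V_p²/R3.
P_R3 = (27.34)² / 8.20 = 91.19 W

91.2 W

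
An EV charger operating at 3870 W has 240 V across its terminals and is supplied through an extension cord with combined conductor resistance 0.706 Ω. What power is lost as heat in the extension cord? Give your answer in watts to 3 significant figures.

The extension cord and load are in series, so the same current flows in both; the loss is I²R_line.
I = P / V = 3870 / 240 = 16.12 A through the extension cord.
P_line = I² R_line = (16.12)² × 0.706 = 183.6 W

184 W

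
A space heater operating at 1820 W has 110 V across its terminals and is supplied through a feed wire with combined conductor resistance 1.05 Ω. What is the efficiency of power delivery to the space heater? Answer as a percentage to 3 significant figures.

I = P / V = 1820 / 110 = 16.55 A through the feed wire.
P_line = I² R_line = (16.55)² × 1.05 = 287.4 W
P_source = P_load + P_line = 1820 + 287.4 = 2107 W
η = P_load / P_source = 1820 / 2107 = 0.8636

86.4 %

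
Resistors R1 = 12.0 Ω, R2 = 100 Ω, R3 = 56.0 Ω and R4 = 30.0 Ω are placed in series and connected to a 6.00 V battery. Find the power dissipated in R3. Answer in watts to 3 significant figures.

Series elements share the same current, so find I first, then use P = I²R.
R_total = 12.0 + 100 + 56.0 + 30.0 = 198.0 Ω
I = V / R_total = 6.00 / 198.0 = 0.03030 A
P_R3 = I² × R3 = (0.03030)² × 56.0 = 0.05142 W

0.0514 W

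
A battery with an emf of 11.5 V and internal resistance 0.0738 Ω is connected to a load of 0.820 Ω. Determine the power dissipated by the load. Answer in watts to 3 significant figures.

The internal resistance and the load are in series, so the same I flows through both; get I from ε/(r+R), then I²R for the load.
I = ε / (r + R) = 11.5 / (0.0738 + 0.820) = 12.87 A
P_load = I² R = (12.87)² × 0.820 = 135.7 W

136 W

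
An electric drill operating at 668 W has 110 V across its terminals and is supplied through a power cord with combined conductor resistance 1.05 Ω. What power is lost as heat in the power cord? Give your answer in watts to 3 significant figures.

Line loss is just I²R for the cable — we know both I and R_line directly.
I = P / V = 668 / 110 = 6.073 A through the power cord.
P_line = I² R_line = (6.073)² × 1.05 = 38.72 W

38.7 W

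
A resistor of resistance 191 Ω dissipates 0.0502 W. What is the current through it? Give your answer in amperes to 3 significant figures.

0.0162 A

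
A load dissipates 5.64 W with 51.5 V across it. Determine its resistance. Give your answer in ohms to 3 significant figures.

From P = V I = I²R = V²/R, with the two given quantities we get R = V² / P.
R = (51.5)² / 5.64 = 470.3 Ω

470 Ω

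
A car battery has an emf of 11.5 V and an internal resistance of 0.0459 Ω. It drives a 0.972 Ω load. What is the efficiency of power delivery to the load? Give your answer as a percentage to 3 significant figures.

95.5 %

Both r and R carry the same current, so the power split is just the resistance split: η = R/(R+r).
η = R / (R + r) = 0.972 / (0.972 + 0.0459) = 0.9549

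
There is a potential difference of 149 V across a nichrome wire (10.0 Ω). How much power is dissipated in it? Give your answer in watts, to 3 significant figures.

2220 W

With V across and R both known, P = V²/R gives the dissipation directly.
P = (149 V)² / 10.0 Ω = 2220 W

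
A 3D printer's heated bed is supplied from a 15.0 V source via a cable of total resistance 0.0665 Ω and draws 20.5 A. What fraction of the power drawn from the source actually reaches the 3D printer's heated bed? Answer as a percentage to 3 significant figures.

90.9 %

The cable carries the full 20.5 A.
P_line = I² R_line = (20.50)² × 0.0665 = 27.95 W
P_source = V I = 15.0 × 20.50 = 307.5 W; P_load = 279.6 W
η = P_load / P_source = 279.6 / 307.5 = 0.9091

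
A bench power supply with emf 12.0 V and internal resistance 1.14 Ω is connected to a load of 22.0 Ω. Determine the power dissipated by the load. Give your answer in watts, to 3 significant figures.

With r and R in series, I = ε/(r+R); the load dissipates I²R.
I = ε / (r + R) = 12.0 / (1.14 + 22.0) = 0.5186 A
P_load = I² R = (0.5186)² × 22.0 = 5.916 W

5.92 W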